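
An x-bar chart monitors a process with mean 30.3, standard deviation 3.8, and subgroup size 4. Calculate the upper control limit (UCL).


UCL = 30.3 + 3 * 3.8 / sqrt(4)

36.0


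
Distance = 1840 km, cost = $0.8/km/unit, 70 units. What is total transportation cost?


TC = dist * cost * units = 1840 * 0.8 * 70 = $103040.00

$103040.00


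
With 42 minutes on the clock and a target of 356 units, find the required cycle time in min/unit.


Formula: CT = Available Time / Number of Units
CT = 42 min / 356 units
CT = 0.12 min/unit

0.12 min/unit


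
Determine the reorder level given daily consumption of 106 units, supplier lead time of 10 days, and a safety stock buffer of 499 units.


Formula: ROP = (Daily Demand * Lead Time) + Safety Stock
Demand during lead time = 106 * 10 = 1060 units
ROP = 1060 + 499 = 1559 units

1559 units


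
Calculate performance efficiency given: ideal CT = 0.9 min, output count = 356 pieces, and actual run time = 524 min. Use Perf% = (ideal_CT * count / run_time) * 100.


Formula: Performance = (Ideal CT * Total Count) / Run Time * 100
Ideal output time = 0.9 * 356 = 320.4 min
Performance = 320.4 / 524 * 100 = 61.1%

61.1%


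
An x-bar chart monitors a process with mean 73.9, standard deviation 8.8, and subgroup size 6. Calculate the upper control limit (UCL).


UCL = 73.9 + 3 * 8.8 / sqrt(6)

84.68


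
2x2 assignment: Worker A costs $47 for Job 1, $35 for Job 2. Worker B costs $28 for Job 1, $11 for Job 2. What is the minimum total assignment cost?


Option 1: A->1 + B->2 = $47 + $11 = $58
Option 2: A->2 + B->1 = $35 + $28 = $63
Min cost = min($58, $63) = $58

$58


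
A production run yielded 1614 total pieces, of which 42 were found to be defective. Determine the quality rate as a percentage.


Formula: Quality Rate = Good Pieces / Total Pieces * 100
Good pieces = 1614 - 42 = 1572
QR = 1572 / 1614 * 100 = 97.4%

97.4%


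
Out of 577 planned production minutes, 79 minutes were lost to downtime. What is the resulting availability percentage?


Formula: Availability = (Planned Time - Downtime) / Planned Time * 100
Uptime = 577 - 79 = 498 min
Availability = 498 / 577 * 100 = 86.3%

86.3%


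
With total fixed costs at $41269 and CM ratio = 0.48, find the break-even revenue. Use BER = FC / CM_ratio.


Formula: BER = Fixed Costs / Contribution Margin Ratio
BER = $41269 / 0.48
BER = $85977.08 (to the nearest cent)

$85977.08


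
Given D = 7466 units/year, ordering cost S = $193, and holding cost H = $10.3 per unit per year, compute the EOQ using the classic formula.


Formula: EOQ = sqrt(2 * D * S / H)
Numerator: 2 * 7466 * 193 = 2881876
2DS/H = 2881876 / 10.3 = 279793.8
EOQ = sqrt(279793.8) = 529.0 units

529.0 units


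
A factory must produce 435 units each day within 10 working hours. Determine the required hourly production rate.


Formula: Production Rate = Daily Demand / Available Hours
Rate = 435 units/day / 10 hours/day
Rate = 43.5 units/hour

43.5 units/hour


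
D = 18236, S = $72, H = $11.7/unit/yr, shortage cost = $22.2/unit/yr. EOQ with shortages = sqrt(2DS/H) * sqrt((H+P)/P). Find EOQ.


Formula: EOQ* = sqrt(2DS/H) * sqrt((H+P)/P)
Base EOQ = sqrt(2*18236*72/11.7) = 473.75 units
Correction = sqrt((11.7+22.2)/22.2) = 1.23573
EOQ* = 473.75 * 1.23573 = 585.4 units

585.4 units


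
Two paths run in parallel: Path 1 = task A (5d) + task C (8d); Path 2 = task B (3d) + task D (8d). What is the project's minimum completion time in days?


Path 1 = 5 + 8 = 13 days
Path 2 = 3 + 8 = 11 days
Duration = max(13, 11) = 13 days

13 days


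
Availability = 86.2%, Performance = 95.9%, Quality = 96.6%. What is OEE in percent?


Formula: OEE = Availability * Performance * Quality / 10000
A * P = 86.2% * 95.9% / 100 = 82.67%
OEE = 82.67% * 96.6% / 100 = 79.9%

79.9%


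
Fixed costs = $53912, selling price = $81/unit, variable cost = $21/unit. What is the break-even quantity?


Formula: BEQ = Fixed Costs / (Price - Variable Cost)
Contribution margin = $81 - $21 = $60/unit
BEQ = ceil($53912 / $60/unit) = ceil(898.53) = 899 units

899 units


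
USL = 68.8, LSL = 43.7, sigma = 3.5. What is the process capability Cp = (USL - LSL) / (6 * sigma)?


Cp = (68.8 - 43.7) / (6 * 3.5)

1.2


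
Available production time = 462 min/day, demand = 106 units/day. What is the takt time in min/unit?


Formula: Takt Time = Available Production Time / Customer Demand
Takt = 462 min/day / 106 units/day
Takt = 4.36 min/unit

4.36 min/unit


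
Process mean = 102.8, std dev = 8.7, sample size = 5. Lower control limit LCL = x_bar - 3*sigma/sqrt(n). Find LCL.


LCL = 102.8 - 3 * 8.7 / sqrt(5)

91.13


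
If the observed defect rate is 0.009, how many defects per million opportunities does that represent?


DPMO = defect_rate * 1000000 = 0.009 * 1000000

9000


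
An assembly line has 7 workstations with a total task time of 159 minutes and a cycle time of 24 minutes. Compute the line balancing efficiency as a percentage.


Formula: Efficiency = Sum of Task Times / (N_stations * CT) * 100
Total station capacity = 7 stations * 24 min = 168 min
Efficiency = 159 / 168 * 100 = 94.6%

94.6%


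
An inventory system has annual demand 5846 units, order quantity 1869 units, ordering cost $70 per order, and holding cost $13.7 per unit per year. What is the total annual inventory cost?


TC = 5846/1869 * 70 + 1869/2 * 13.7

$13021.60


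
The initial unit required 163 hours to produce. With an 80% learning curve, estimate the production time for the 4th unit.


Formula: T_n = T_1 * (learning_rate)^(log2(n)) where learning_rate = rate/100
Doublings = log2(4) = 2
T_n = 163 * 0.8^2
T_n = 163 * 0.64 = 104.3 hours

104.3 hours


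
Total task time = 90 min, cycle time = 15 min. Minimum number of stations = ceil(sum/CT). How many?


Formula: N_min = ceil(Sum of Task Times / Cycle Time)
N_min = ceil(90 min / 15 min) = ceil(6.0)
N_min = 6 stations

6


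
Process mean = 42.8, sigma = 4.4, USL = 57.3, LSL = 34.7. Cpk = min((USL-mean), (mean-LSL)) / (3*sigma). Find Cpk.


Cpu = (57.3 - 42.8) / (3 * 4.4) = 1.1
Cpl = (42.8 - 34.7) / (3 * 4.4) = 0.61
Cpk = min(1.1, 0.61) = 0.61

0.61


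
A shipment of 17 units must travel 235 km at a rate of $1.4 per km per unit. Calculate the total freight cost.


TC = dist * cost * units = 235 * 1.4 * 17 = $5593.00

$5593.00


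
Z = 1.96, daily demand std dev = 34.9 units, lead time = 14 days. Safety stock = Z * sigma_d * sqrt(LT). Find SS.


Formula: SS = z * sigma_d * sqrt(LT)
sqrt(LT) = sqrt(14) = 3.7417
SS = 1.96 * 34.9 * 3.7417
SS = 255.9 units

255.9 units


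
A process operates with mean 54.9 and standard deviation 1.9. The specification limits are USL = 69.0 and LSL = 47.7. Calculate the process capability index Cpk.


Cpu = (69.0 - 54.9) / (3 * 1.9) = 2.47
Cpl = (54.9 - 47.7) / (3 * 1.9) = 1.26
Cpk = min(2.47, 1.26) = 1.26

1.26


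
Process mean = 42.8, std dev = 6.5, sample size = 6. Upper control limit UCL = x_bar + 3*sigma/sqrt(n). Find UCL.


UCL = 42.8 + 3 * 6.5 / sqrt(6)

50.76


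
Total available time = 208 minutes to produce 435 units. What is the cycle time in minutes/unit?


Formula: CT = Available Time / Number of Units
CT = 208 min / 435 units
CT = 0.48 min/unit

0.48 min/unit


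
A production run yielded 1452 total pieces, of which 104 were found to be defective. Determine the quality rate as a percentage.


Formula: Quality Rate = Good Pieces / Total Pieces * 100
Good pieces = 1452 - 104 = 1348
QR = 1348 / 1452 * 100 = 92.8%

92.8%


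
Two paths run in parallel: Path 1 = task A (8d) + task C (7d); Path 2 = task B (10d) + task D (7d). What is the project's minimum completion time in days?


Path 1 = 8 + 7 = 15 days
Path 2 = 10 + 7 = 17 days
Duration = max(15, 17) = 17 days

17 days


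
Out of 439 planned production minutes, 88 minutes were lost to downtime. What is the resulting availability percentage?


Formula: Availability = (Planned Time - Downtime) / Planned Time * 100
Uptime = 439 - 88 = 351 min
Availability = 351 / 439 * 100 = 80.0%

80.0%


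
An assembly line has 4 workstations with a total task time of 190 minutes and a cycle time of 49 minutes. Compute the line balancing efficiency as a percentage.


Formula: Efficiency = Sum of Task Times / (N_stations * CT) * 100
Total station capacity = 4 stations * 49 min = 196 min
Efficiency = 190 / 196 * 100 = 96.9%

96.9%


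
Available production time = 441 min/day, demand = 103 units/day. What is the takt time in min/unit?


Formula: Takt Time = Available Production Time / Customer Demand
Takt = 441 min/day / 103 units/day
Takt = 4.28 min/unit

4.28 min/unit


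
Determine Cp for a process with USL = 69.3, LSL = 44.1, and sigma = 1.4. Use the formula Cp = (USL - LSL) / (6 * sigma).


Cp = (69.3 - 44.1) / (6 * 1.4)

3.0


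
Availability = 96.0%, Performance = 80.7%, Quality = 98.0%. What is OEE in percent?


Formula: OEE = Availability * Performance * Quality / 10000
A * P = 96.0% * 80.7% / 100 = 77.47%
OEE = 77.47% * 98.0% / 100 = 75.9%

75.9%


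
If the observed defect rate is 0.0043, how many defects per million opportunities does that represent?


DPMO = defect_rate * 1000000 = 0.0043 * 1000000

4300


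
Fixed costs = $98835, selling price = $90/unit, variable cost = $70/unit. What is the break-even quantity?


Formula: BEQ = Fixed Costs / (Price - Variable Cost)
Contribution margin = $90 - $70 = $20/unit
BEQ = ceil($98835 / $20/unit) = ceil(4941.75) = 4942 units

4942 units


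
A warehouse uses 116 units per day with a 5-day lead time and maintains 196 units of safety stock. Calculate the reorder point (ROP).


Formula: ROP = (Daily Demand * Lead Time) + Safety Stock
Demand during lead time = 116 * 5 = 580 units
ROP = 580 + 196 = 776 units

776 units


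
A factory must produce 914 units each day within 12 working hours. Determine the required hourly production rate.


Formula: Production Rate = Daily Demand / Available Hours
Rate = 914 units/day / 12 hours/day
Rate = 76.2 units/hour

76.2 units/hour


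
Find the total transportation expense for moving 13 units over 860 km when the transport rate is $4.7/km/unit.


TC = dist * cost * units = 860 * 4.7 * 13 = $52546.00

$52546.00


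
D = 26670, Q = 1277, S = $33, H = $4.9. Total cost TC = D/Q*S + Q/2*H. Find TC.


TC = 26670/1277 * 33 + 1277/2 * 4.9

$3817.85


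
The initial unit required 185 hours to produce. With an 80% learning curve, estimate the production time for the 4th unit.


Formula: T_n = T_1 * (learning_rate)^(log2(n)) where learning_rate = rate/100
Doublings = log2(4) = 2
T_n = 185 * 0.8^2
T_n = 185 * 0.64 = 118.4 hours

118.4 hours


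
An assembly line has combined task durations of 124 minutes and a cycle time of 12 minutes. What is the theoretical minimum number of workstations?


Formula: N_min = ceil(Sum of Task Times / Cycle Time)
N_min = ceil(124 min / 12 min) = ceil(10.3333)
N_min = 11 stations

11


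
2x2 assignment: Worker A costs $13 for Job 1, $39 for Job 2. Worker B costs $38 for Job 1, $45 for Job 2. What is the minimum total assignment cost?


Option 1: A->1 + B->2 = $13 + $45 = $58
Option 2: A->2 + B->1 = $39 + $38 = $77
Min cost = min($58, $77) = $58

$58


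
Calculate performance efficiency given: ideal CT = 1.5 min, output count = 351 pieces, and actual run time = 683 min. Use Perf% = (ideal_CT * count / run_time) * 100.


Formula: Performance = (Ideal CT * Total Count) / Run Time * 100
Ideal output time = 1.5 * 351 = 526.5 min
Performance = 526.5 / 683 * 100 = 77.1%

77.1%


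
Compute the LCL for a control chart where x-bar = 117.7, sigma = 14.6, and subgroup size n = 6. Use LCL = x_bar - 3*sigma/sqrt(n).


LCL = 117.7 - 3 * 14.6 / sqrt(6)

99.82


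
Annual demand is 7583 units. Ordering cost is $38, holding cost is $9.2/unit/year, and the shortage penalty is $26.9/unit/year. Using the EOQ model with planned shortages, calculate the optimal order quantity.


Formula: EOQ* = sqrt(2DS/H) * sqrt((H+P)/P)
Base EOQ = sqrt(2*7583*38/9.2) = 250.28 units
Correction = sqrt((9.2+26.9)/26.9) = 1.15845
EOQ* = 250.28 * 1.15845 = 289.9 units

289.9 units


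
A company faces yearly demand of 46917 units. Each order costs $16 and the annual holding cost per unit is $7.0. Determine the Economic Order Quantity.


Formula: EOQ = sqrt(2 * D * S / H)
Numerator: 2 * 46917 * 16 = 1501344
2DS/H = 1501344 / 7.0 = 214477.7
EOQ = sqrt(214477.7) = 463.1 units

463.1 units


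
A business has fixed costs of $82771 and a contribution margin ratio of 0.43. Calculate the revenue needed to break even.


Formula: BER = Fixed Costs / Contribution Margin Ratio
BER = $82771 / 0.43
BER = $192490.70 (to the nearest cent)

$192490.70


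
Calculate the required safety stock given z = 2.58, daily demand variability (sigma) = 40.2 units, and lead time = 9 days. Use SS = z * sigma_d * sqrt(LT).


Formula: SS = z * sigma_d * sqrt(LT)
sqrt(LT) = sqrt(9) = 3.0
SS = 2.58 * 40.2 * 3.0
SS = 311.1 units

311.1 units


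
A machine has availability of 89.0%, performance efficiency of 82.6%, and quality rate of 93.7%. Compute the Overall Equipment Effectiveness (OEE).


Formula: OEE = Availability * Performance * Quality / 10000
A * P = 89.0% * 82.6% / 100 = 73.51%
OEE = 73.51% * 93.7% / 100 = 68.9%

68.9%


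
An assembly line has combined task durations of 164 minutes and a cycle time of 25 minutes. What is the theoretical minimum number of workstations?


Formula: N_min = ceil(Sum of Task Times / Cycle Time)
N_min = ceil(164 min / 25 min) = ceil(6.56)
N_min = 7 stations

7


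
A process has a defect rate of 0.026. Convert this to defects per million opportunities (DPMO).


DPMO = defect_rate * 1000000 = 0.026 * 1000000

26000


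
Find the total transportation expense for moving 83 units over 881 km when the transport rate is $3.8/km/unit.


TC = dist * cost * units = 881 * 3.8 * 83 = $277867.40

$277867.40


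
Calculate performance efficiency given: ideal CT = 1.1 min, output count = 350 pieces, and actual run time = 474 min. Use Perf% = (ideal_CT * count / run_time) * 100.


Formula: Performance = (Ideal CT * Total Count) / Run Time * 100
Ideal output time = 1.1 * 350 = 385.0 min
Performance = 385.0 / 474 * 100 = 81.2%

81.2%


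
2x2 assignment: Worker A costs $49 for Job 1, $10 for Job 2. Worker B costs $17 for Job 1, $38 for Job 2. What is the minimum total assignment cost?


Option 1: A->1 + B->2 = $49 + $38 = $87
Option 2: A->2 + B->1 = $10 + $17 = $27
Min cost = min($87, $27) = $27

$27


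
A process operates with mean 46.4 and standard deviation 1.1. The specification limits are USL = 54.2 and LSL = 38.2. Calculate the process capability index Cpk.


Cpu = (54.2 - 46.4) / (3 * 1.1) = 2.36
Cpl = (46.4 - 38.2) / (3 * 1.1) = 2.48
Cpk = min(2.36, 2.48) = 2.36

2.36


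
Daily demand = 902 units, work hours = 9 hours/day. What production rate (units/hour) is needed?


Formula: Production Rate = Daily Demand / Available Hours
Rate = 902 units/day / 9 hours/day
Rate = 100.2 units/hour

100.2 units/hour


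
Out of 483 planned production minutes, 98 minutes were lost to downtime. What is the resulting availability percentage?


Formula: Availability = (Planned Time - Downtime) / Planned Time * 100
Uptime = 483 - 98 = 385 min
Availability = 385 / 483 * 100 = 79.7%

79.7%


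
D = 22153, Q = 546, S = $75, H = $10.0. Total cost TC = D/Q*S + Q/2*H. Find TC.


TC = 22153/546 * 75 + 546/2 * 10.0

$5772.99


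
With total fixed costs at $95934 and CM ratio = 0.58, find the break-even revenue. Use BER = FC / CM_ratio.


Formula: BER = Fixed Costs / Contribution Margin Ratio
BER = $95934 / 0.58
BER = $165403.45 (to the nearest cent)

$165403.45


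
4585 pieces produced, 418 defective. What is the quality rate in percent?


Formula: Quality Rate = Good Pieces / Total Pieces * 100
Good pieces = 4585 - 418 = 4167
QR = 4167 / 4585 * 100 = 90.9%

90.9%


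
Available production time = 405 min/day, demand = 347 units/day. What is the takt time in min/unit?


Formula: Takt Time = Available Production Time / Customer Demand
Takt = 405 min/day / 347 units/day
Takt = 1.17 min/unit

1.17 min/unit


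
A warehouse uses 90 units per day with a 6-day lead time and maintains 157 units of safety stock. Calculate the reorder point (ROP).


Formula: ROP = (Daily Demand * Lead Time) + Safety Stock
Demand during lead time = 90 * 6 = 540 units
ROP = 540 + 157 = 697 units

697 units


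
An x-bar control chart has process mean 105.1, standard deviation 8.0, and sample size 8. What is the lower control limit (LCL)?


LCL = 105.1 - 3 * 8.0 / sqrt(8)

96.61


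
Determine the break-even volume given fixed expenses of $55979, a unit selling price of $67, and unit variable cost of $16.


Formula: BEQ = Fixed Costs / (Price - Variable Cost)
Contribution margin = $67 - $16 = $51/unit
BEQ = ceil($55979 / $51/unit) = ceil(1097.63) = 1098 units

1098 units


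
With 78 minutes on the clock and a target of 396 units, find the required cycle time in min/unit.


Formula: CT = Available Time / Number of Units
CT = 78 min / 396 units
CT = 0.2 min/unit

0.2 min/unit


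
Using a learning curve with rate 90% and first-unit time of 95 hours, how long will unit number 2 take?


Formula: T_n = T_1 * (learning_rate)^(log2(n)) where learning_rate = rate/100
Doublings = log2(2) = 1
T_n = 95 * 0.9^1
T_n = 95 * 0.9 = 85.5 hours

85.5 hours


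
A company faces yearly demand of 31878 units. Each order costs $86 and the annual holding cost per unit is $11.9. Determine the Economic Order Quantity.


Formula: EOQ = sqrt(2 * D * S / H)
Numerator: 2 * 31878 * 86 = 5483016
2DS/H = 5483016 / 11.9 = 460757.6
EOQ = sqrt(460757.6) = 678.8 units

678.8 units


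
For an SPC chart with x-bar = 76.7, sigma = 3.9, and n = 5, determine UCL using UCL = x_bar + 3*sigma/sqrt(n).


UCL = 76.7 + 3 * 3.9 / sqrt(5)

81.93


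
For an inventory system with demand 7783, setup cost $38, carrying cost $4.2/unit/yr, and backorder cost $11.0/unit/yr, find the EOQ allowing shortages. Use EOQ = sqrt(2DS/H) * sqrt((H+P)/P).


Formula: EOQ* = sqrt(2DS/H) * sqrt((H+P)/P)
Base EOQ = sqrt(2*7783*38/4.2) = 375.28 units
Correction = sqrt((4.2+11.0)/11.0) = 1.17551
EOQ* = 375.28 * 1.17551 = 441.1 units

441.1 units


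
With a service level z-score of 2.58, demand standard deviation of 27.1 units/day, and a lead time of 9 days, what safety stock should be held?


Formula: SS = z * sigma_d * sqrt(LT)
sqrt(LT) = sqrt(9) = 3.0
SS = 2.58 * 27.1 * 3.0
SS = 209.8 units

209.8 units


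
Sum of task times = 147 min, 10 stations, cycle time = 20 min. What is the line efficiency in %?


Formula: Efficiency = Sum of Task Times / (N_stations * CT) * 100
Total station capacity = 10 stations * 20 min = 200 min
Efficiency = 147 / 200 * 100 = 73.5%

73.5%


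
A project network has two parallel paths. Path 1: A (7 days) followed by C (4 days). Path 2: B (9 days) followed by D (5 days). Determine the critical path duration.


Path 1 = 7 + 4 = 11 days
Path 2 = 9 + 5 = 14 days
Duration = max(11, 14) = 14 days

14 days


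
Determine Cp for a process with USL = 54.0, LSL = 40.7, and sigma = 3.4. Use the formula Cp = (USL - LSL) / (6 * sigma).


Cp = (54.0 - 40.7) / (6 * 3.4)

0.65


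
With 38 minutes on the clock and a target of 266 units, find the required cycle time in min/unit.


Formula: CT = Available Time / Number of Units
CT = 38 min / 266 units
CT = 0.14 min/unit

0.14 min/unit


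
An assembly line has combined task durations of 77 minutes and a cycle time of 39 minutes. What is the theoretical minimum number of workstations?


Formula: N_min = ceil(Sum of Task Times / Cycle Time)
N_min = ceil(77 min / 39 min) = ceil(1.9744)
N_min = 2 stations

2


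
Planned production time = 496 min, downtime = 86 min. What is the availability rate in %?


Formula: Availability = (Planned Time - Downtime) / Planned Time * 100
Uptime = 496 - 86 = 410 min
Availability = 410 / 496 * 100 = 82.7%

82.7%


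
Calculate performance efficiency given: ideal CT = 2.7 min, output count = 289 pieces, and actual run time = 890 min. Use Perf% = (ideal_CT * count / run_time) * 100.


Formula: Performance = (Ideal CT * Total Count) / Run Time * 100
Ideal output time = 2.7 * 289 = 780.3 min
Performance = 780.3 / 890 * 100 = 87.7%

87.7%


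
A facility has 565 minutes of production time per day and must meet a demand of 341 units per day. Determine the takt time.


Formula: Takt Time = Available Production Time / Customer Demand
Takt = 565 min/day / 341 units/day
Takt = 1.66 min/unit

1.66 min/unit


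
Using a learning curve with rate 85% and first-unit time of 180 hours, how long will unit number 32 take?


Formula: T_n = T_1 * (learning_rate)^(log2(n)) where learning_rate = rate/100
Doublings = log2(32) = 5
T_n = 180 * 0.85^5
T_n = 180 * 0.4437 = 79.9 hours

79.9 hours


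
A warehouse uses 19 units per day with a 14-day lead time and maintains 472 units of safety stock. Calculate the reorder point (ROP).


Formula: ROP = (Daily Demand * Lead Time) + Safety Stock
Demand during lead time = 19 * 14 = 266 units
ROP = 266 + 472 = 738 units

738 units


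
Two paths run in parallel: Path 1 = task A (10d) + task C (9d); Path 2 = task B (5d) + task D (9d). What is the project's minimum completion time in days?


Path 1 = 10 + 9 = 19 days
Path 2 = 5 + 9 = 14 days
Duration = max(19, 14) = 19 days

19 days


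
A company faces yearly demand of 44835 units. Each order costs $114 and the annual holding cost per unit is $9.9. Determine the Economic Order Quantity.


Formula: EOQ = sqrt(2 * D * S / H)
Numerator: 2 * 44835 * 114 = 10222380
2DS/H = 10222380 / 9.9 = 1032563.6
EOQ = sqrt(1032563.6) = 1016.2 units

1016.2 units


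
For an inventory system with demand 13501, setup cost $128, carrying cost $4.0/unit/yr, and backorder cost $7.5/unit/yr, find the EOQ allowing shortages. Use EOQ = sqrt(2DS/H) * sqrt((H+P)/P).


Formula: EOQ* = sqrt(2DS/H) * sqrt((H+P)/P)
Base EOQ = sqrt(2*13501*128/4.0) = 929.55 units
Correction = sqrt((4.0+7.5)/7.5) = 1.23828
EOQ* = 929.55 * 1.23828 = 1151.0 units

1151.0 units


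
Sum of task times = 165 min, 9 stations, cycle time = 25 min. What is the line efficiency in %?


Formula: Efficiency = Sum of Task Times / (N_stations * CT) * 100
Total station capacity = 9 stations * 25 min = 225 min
Efficiency = 165 / 225 * 100 = 73.3%

73.3%


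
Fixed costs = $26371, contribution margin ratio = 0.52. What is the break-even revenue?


Formula: BER = Fixed Costs / Contribution Margin Ratio
BER = $26371 / 0.52
BER = $50713.46 (to the nearest cent)

$50713.46


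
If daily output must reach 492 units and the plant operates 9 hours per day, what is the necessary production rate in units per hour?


Formula: Production Rate = Daily Demand / Available Hours
Rate = 492 units/day / 9 hours/day
Rate = 54.7 units/hour

54.7 units/hour


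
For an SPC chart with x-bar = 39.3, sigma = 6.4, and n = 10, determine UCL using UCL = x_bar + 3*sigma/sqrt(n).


UCL = 39.3 + 3 * 6.4 / sqrt(10)

45.37


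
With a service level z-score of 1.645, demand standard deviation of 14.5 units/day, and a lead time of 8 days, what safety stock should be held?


Formula: SS = z * sigma_d * sqrt(LT)
sqrt(LT) = sqrt(8) = 2.8284
SS = 1.645 * 14.5 * 2.8284
SS = 67.5 units

67.5 units


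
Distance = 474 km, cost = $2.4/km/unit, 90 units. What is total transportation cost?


TC = dist * cost * units = 474 * 2.4 * 90 = $102384.00

$102384.00


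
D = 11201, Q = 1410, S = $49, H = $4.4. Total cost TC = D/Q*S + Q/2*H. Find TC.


TC = 11201/1410 * 49 + 1410/2 * 4.4

$3491.25


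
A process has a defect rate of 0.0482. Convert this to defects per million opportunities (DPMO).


DPMO = defect_rate * 1000000 = 0.0482 * 1000000

48200


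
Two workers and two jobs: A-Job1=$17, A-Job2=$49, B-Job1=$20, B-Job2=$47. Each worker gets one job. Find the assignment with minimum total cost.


Option 1: A->1 + B->2 = $17 + $47 = $64
Option 2: A->2 + B->1 = $49 + $20 = $69
Min cost = min($64, $69) = $64

$64


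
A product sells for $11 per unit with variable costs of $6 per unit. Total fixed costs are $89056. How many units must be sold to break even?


Formula: BEQ = Fixed Costs / (Price - Variable Cost)
Contribution margin = $11 - $6 = $5/unit
BEQ = ceil($89056 / $5/unit) = ceil(17811.2) = 17812 units

17812 units


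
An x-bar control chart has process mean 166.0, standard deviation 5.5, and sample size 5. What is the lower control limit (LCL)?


LCL = 166.0 - 3 * 5.5 / sqrt(5)

158.62


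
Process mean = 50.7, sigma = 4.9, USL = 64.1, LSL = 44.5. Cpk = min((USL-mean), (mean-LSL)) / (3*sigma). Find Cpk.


Cpu = (64.1 - 50.7) / (3 * 4.9) = 0.91
Cpl = (50.7 - 44.5) / (3 * 4.9) = 0.42
Cpk = min(0.91, 0.42) = 0.42

0.42


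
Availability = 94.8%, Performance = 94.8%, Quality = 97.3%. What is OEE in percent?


Formula: OEE = Availability * Performance * Quality / 10000
A * P = 94.8% * 94.8% / 100 = 89.87%
OEE = 89.87% * 97.3% / 100 = 87.4%

87.4%


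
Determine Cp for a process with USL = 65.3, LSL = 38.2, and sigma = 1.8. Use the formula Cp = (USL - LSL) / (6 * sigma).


Cp = (65.3 - 38.2) / (6 * 1.8)

2.51


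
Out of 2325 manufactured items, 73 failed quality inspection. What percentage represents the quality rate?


Formula: Quality Rate = Good Pieces / Total Pieces * 100
Good pieces = 2325 - 73 = 2252
QR = 2252 / 2325 * 100 = 96.9%

96.9%


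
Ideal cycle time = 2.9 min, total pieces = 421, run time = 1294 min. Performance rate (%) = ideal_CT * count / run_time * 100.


Formula: Performance = (Ideal CT * Total Count) / Run Time * 100
Ideal output time = 2.9 * 421 = 1220.9 min
Performance = 1220.9 / 1294 * 100 = 94.4%

94.4%


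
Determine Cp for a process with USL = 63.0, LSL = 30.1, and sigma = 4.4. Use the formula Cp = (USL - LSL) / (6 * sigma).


Cp = (63.0 - 30.1) / (6 * 4.4)

1.25


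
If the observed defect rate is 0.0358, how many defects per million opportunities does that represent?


DPMO = defect_rate * 1000000 = 0.0358 * 1000000

35800


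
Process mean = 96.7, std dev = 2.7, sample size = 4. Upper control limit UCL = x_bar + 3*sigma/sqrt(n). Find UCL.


UCL = 96.7 + 3 * 2.7 / sqrt(4)

100.75


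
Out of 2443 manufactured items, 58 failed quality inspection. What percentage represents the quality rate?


Formula: Quality Rate = Good Pieces / Total Pieces * 100
Good pieces = 2443 - 58 = 2385
QR = 2385 / 2443 * 100 = 97.6%

97.6%


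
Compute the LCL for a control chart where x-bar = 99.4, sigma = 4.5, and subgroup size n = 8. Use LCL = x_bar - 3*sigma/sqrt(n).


LCL = 99.4 - 3 * 4.5 / sqrt(8)

94.63


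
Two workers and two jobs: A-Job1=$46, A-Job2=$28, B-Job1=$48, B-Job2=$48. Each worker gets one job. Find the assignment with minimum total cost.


Option 1: A->1 + B->2 = $46 + $48 = $94
Option 2: A->2 + B->1 = $28 + $48 = $76
Min cost = min($94, $76) = $76

$76


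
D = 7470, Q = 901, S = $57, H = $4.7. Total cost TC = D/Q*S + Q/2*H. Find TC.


TC = 7470/901 * 57 + 901/2 * 4.7

$2589.92


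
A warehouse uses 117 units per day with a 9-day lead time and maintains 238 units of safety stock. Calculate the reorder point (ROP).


Formula: ROP = (Daily Demand * Lead Time) + Safety Stock
Demand during lead time = 117 * 9 = 1053 units
ROP = 1053 + 238 = 1291 units

1291 units


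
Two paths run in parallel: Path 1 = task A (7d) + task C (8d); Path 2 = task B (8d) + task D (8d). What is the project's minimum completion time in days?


Path 1 = 7 + 8 = 15 days
Path 2 = 8 + 8 = 16 days
Duration = max(15, 16) = 16 days

16 days


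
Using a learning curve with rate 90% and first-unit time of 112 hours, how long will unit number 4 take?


Formula: T_n = T_1 * (learning_rate)^(log2(n)) where learning_rate = rate/100
Doublings = log2(4) = 2
T_n = 112 * 0.9^2
T_n = 112 * 0.81 = 90.7 hours

90.7 hours


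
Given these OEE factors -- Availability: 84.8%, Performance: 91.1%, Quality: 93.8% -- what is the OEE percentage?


Formula: OEE = Availability * Performance * Quality / 10000
A * P = 84.8% * 91.1% / 100 = 77.25%
OEE = 77.25% * 93.8% / 100 = 72.5%

72.5%


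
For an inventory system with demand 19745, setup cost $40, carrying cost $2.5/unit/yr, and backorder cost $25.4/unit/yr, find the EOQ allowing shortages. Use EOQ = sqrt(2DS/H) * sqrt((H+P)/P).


Formula: EOQ* = sqrt(2DS/H) * sqrt((H+P)/P)
Base EOQ = sqrt(2*19745*40/2.5) = 794.88 units
Correction = sqrt((2.5+25.4)/25.4) = 1.04806
EOQ* = 794.88 * 1.04806 = 833.1 units

833.1 units


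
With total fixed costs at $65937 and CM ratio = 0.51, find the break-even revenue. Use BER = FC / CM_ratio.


Formula: BER = Fixed Costs / Contribution Margin Ratio
BER = $65937 / 0.51
BER = $129288.24 (to the nearest cent)

$129288.24


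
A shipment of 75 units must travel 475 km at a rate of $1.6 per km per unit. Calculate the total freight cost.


TC = dist * cost * units = 475 * 1.6 * 75 = $57000.00

$57000.00


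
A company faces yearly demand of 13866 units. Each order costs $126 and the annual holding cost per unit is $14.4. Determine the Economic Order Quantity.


Formula: EOQ = sqrt(2 * D * S / H)
Numerator: 2 * 13866 * 126 = 3494232
2DS/H = 3494232 / 14.4 = 242655.0
EOQ = sqrt(242655.0) = 492.6 units

492.6 units


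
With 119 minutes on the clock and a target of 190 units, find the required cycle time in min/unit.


Formula: CT = Available Time / Number of Units
CT = 119 min / 190 units
CT = 0.63 min/unit

0.63 min/unit


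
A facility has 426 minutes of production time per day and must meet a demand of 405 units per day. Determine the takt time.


Formula: Takt Time = Available Production Time / Customer Demand
Takt = 426 min/day / 405 units/day
Takt = 1.05 min/unit

1.05 min/unit


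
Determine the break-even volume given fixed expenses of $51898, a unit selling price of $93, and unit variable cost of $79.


Formula: BEQ = Fixed Costs / (Price - Variable Cost)
Contribution margin = $93 - $79 = $14/unit
BEQ = ceil($51898 / $14/unit) = ceil(3707.0) = 3707 units

3707 units


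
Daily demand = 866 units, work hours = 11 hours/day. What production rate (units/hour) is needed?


Formula: Production Rate = Daily Demand / Available Hours
Rate = 866 units/day / 11 hours/day
Rate = 78.7 units/hour

78.7 units/hour


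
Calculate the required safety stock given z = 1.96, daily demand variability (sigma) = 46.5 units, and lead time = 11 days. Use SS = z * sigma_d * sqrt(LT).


Formula: SS = z * sigma_d * sqrt(LT)
sqrt(LT) = sqrt(11) = 3.3166
SS = 1.96 * 46.5 * 3.3166
SS = 302.3 units

302.3 units


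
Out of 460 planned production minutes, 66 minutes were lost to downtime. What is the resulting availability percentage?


Formula: Availability = (Planned Time - Downtime) / Planned Time * 100
Uptime = 460 - 66 = 394 min
Availability = 394 / 460 * 100 = 85.7%

85.7%


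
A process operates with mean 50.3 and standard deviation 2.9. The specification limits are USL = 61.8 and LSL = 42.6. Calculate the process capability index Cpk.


Cpu = (61.8 - 50.3) / (3 * 2.9) = 1.32
Cpl = (50.3 - 42.6) / (3 * 2.9) = 0.89
Cpk = min(1.32, 0.89) = 0.89

0.89


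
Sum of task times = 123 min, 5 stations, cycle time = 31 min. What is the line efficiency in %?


Formula: Efficiency = Sum of Task Times / (N_stations * CT) * 100
Total station capacity = 5 stations * 31 min = 155 min
Efficiency = 123 / 155 * 100 = 79.4%

79.4%


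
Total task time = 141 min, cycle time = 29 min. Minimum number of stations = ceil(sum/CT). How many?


Formula: N_min = ceil(Sum of Task Times / Cycle Time)
N_min = ceil(141 min / 29 min) = ceil(4.8621)
N_min = 5 stations

5


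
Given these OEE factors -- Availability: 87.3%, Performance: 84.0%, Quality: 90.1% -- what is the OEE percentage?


Formula: OEE = Availability * Performance * Quality / 10000
A * P = 87.3% * 84.0% / 100 = 73.33%
OEE = 73.33% * 90.1% / 100 = 66.1%

66.1%


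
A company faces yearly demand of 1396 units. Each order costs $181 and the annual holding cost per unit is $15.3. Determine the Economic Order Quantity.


Formula: EOQ = sqrt(2 * D * S / H)
Numerator: 2 * 1396 * 181 = 505352
2DS/H = 505352 / 15.3 = 33029.5
EOQ = sqrt(33029.5) = 181.7 units

181.7 units


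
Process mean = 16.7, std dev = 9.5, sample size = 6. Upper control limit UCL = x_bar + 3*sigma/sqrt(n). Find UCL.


UCL = 16.7 + 3 * 9.5 / sqrt(6)

28.34


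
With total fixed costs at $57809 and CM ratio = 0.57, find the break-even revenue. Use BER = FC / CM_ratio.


Formula: BER = Fixed Costs / Contribution Margin Ratio
BER = $57809 / 0.57
BER = $101419.30 (to the nearest cent)

$101419.30


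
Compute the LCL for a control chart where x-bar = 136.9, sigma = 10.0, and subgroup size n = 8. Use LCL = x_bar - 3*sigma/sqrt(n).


LCL = 136.9 - 3 * 10.0 / sqrt(8)

126.29


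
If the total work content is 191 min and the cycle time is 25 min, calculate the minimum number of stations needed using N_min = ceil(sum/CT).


Formula: N_min = ceil(Sum of Task Times / Cycle Time)
N_min = ceil(191 min / 25 min) = ceil(7.64)
N_min = 8 stations

8


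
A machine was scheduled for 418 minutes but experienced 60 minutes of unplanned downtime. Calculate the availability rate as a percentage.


Formula: Availability = (Planned Time - Downtime) / Planned Time * 100
Uptime = 418 - 60 = 358 min
Availability = 358 / 418 * 100 = 85.6%

85.6%


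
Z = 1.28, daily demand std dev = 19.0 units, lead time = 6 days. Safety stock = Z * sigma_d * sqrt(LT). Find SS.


Formula: SS = z * sigma_d * sqrt(LT)
sqrt(LT) = sqrt(6) = 2.4495
SS = 1.28 * 19.0 * 2.4495
SS = 59.6 units

59.6 units


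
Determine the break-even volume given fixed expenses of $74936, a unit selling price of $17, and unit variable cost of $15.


Formula: BEQ = Fixed Costs / (Price - Variable Cost)
Contribution margin = $17 - $15 = $2/unit
BEQ = ceil($74936 / $2/unit) = ceil(37468.0) = 37468 units

37468 units


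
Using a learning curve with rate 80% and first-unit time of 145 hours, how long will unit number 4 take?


Formula: T_n = T_1 * (learning_rate)^(log2(n)) where learning_rate = rate/100
Doublings = log2(4) = 2
T_n = 145 * 0.8^2
T_n = 145 * 0.64 = 92.8 hours

92.8 hours


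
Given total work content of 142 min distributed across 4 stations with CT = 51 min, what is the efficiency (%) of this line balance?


Formula: Efficiency = Sum of Task Times / (N_stations * CT) * 100
Total station capacity = 4 stations * 51 min = 204 min
Efficiency = 142 / 204 * 100 = 69.6%

69.6%


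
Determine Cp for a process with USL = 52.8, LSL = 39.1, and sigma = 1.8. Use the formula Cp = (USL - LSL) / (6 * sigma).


Cp = (52.8 - 39.1) / (6 * 1.8)

1.27


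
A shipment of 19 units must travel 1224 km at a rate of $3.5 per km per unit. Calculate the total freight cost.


TC = dist * cost * units = 1224 * 3.5 * 19 = $81396.00

$81396.00


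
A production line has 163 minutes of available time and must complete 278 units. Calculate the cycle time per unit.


Formula: CT = Available Time / Number of Units
CT = 163 min / 278 units
CT = 0.59 min/unit

0.59 min/unit


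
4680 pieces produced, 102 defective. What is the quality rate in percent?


Formula: Quality Rate = Good Pieces / Total Pieces * 100
Good pieces = 4680 - 102 = 4578
QR = 4578 / 4680 * 100 = 97.8%

97.8%


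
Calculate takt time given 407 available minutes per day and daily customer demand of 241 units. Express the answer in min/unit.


Formula: Takt Time = Available Production Time / Customer Demand
Takt = 407 min/day / 241 units/day
Takt = 1.69 min/unit

1.69 min/unit


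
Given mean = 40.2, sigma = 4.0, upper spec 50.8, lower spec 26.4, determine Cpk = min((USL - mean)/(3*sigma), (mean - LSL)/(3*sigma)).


Cpu = (50.8 - 40.2) / (3 * 4.0) = 0.88
Cpl = (40.2 - 26.4) / (3 * 4.0) = 1.15
Cpk = min(0.88, 1.15) = 0.88

0.88


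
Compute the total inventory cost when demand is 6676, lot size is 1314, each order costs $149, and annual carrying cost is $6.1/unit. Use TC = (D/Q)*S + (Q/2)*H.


TC = 6676/1314 * 149 + 1314/2 * 6.1

$4764.72


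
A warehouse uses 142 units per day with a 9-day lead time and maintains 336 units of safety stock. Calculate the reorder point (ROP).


Formula: ROP = (Daily Demand * Lead Time) + Safety Stock
Demand during lead time = 142 * 9 = 1278 units
ROP = 1278 + 336 = 1614 units

1614 units


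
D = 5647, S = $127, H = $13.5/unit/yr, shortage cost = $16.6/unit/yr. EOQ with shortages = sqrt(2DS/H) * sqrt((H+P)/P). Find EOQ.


Formula: EOQ* = sqrt(2DS/H) * sqrt((H+P)/P)
Base EOQ = sqrt(2*5647*127/13.5) = 325.96 units
Correction = sqrt((13.5+16.6)/16.6) = 1.34657
EOQ* = 325.96 * 1.34657 = 438.9 units

438.9 units


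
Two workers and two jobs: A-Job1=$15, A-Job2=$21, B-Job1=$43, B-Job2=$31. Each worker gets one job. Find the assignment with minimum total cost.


Option 1: A->1 + B->2 = $15 + $31 = $46
Option 2: A->2 + B->1 = $21 + $43 = $64
Min cost = min($46, $64) = $46

$46


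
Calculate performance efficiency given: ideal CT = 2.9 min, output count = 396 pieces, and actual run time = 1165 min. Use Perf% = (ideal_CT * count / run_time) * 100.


Formula: Performance = (Ideal CT * Total Count) / Run Time * 100
Ideal output time = 2.9 * 396 = 1148.4 min
Performance = 1148.4 / 1165 * 100 = 98.6%

98.6%


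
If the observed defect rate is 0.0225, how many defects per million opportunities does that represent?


DPMO = defect_rate * 1000000 = 0.0225 * 1000000

22500


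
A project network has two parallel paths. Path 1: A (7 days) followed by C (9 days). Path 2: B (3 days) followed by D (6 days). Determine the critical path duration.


Path 1 = 7 + 9 = 16 days
Path 2 = 3 + 6 = 9 days
Duration = max(16, 9) = 16 days

16 days


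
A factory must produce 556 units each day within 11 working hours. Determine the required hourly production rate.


Formula: Production Rate = Daily Demand / Available Hours
Rate = 556 units/day / 11 hours/day
Rate = 50.5 units/hour

50.5 units/hour


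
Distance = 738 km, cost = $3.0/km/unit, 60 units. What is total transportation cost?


TC = dist * cost * units = 738 * 3.0 * 60 = $132840.00

$132840.00


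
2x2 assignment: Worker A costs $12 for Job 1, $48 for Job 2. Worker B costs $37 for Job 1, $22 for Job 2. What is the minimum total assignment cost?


Option 1: A->1 + B->2 = $12 + $22 = $34
Option 2: A->2 + B->1 = $48 + $37 = $85
Min cost = min($34, $85) = $34

$34


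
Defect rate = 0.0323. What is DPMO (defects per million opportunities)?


DPMO = defect_rate * 1000000 = 0.0323 * 1000000

32300


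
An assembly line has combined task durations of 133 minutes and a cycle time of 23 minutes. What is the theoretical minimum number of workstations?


Formula: N_min = ceil(Sum of Task Times / Cycle Time)
N_min = ceil(133 min / 23 min) = ceil(5.7826)
N_min = 6 stations

6


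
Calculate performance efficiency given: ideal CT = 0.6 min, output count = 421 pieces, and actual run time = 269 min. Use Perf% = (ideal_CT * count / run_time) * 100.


Formula: Performance = (Ideal CT * Total Count) / Run Time * 100
Ideal output time = 0.6 * 421 = 252.6 min
Performance = 252.6 / 269 * 100 = 93.9%

93.9%


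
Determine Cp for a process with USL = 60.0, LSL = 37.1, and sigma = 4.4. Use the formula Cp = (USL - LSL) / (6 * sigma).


Cp = (60.0 - 37.1) / (6 * 4.4)

0.87


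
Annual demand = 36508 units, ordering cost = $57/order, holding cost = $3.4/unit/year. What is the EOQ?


Formula: EOQ = sqrt(2 * D * S / H)
Numerator: 2 * 36508 * 57 = 4161912
2DS/H = 4161912 / 3.4 = 1224091.8
EOQ = sqrt(1224091.8) = 1106.4 units

1106.4 units
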